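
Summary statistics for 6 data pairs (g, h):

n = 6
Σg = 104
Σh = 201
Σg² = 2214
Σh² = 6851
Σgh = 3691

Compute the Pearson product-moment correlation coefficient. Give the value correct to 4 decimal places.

0.9416

r = (nΣgh − ΣgΣh) / √[(nΣg² − (Σg)²)(nΣh² − (Σh)²)]
Numerator: 6×3691 − 104×201 = 1242
Denominator: √[(13284 − 10816)(41106 − 40401)] = √[2468 × 705] = 1319.0679
r = 1242 / 1319.0679 ≈ 0.9416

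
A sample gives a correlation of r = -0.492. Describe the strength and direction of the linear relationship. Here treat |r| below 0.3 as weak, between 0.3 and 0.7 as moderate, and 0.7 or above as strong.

r = -0.492 < 0 so the relationship is negative.
|r| = 0.492, which falls in the moderate range.

moderate negative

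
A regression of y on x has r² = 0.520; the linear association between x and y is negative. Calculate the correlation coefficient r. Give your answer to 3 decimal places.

|r| = √0.520 = 0.721
The association is negative, so r = −0.721.

-0.721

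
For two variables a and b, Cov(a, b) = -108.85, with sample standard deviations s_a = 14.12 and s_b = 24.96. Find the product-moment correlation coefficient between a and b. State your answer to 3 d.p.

r = Cov(a,b) / (s_a · s_b) = -108.85 / (14.12 × 24.96)
  = -108.85 / 352.4352 ≈ -0.309

-0.309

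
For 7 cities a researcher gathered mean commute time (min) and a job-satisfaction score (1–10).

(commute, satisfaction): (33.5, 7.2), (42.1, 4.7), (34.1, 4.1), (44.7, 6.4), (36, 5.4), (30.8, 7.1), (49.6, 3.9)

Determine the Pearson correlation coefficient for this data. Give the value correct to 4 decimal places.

n = 7, Σx = 270.8, Σy = 38.8, Σx² = 10760.36, Σy² = 226.48, Σxy = 1471.48
nΣxy − ΣxΣy = 10300.36 − 10507.04 = -206.68
nΣx² − (Σx)² = 75322.52 − 73332.64 = 1989.88; nΣy² − (Σy)² = 1585.36 − 1505.44 = 79.92
r = -206.68 / √(1989.88 × 79.92) = -206.68 / 398.7872 ≈ -0.5183

-0.5183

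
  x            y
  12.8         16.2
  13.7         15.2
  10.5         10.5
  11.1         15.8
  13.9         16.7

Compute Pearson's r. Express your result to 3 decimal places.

0.702

n = 5, Σx = 62, Σy = 74.4, Σx² = 778.2, Σy² = 1132.26, Σxy = 933.36
nΣxy − ΣxΣy = 4666.8 − 4612.8 = 54
nΣx² − (Σx)² = 3891 − 3844 = 47; nΣy² − (Σy)² = 5661.3 − 5535.36 = 125.94
r = 54 / √(47 × 125.94) = 54 / 76.9362 ≈ 0.702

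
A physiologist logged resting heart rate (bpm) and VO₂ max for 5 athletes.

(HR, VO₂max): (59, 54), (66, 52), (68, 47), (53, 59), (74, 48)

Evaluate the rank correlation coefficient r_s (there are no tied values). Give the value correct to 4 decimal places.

Rank HR: 2, 3, 4, 1, 5
Rank VO₂max: 4, 3, 1, 5, 2
d = rank(HR) − rank(VO₂max): -2, 0, 3, -4, 3; Σd² = 38
ρ = 1 − 6Σd² / [n(n²−1)] = 1 − 6×38 / (5×24) = 1 − 228/120 ≈ -0.9000

-0.9000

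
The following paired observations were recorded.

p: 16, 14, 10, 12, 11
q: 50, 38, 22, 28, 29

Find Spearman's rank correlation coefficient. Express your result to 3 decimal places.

0.900

Rank p: 5, 4, 1, 3, 2
Rank q: 5, 4, 1, 2, 3
d = rank(p) − rank(q): 0, 0, 0, 1, -1; Σd² = 2
ρ = 1 − 6Σd² / [n(n²−1)] = 1 − 6×2 / (5×24) = 1 − 12/120 ≈ 0.900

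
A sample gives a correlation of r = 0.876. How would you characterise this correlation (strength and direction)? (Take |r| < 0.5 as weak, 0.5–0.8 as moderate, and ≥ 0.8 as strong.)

r = 0.876 > 0 so the relationship is positive.
|r| = 0.876, which falls in the strong range.

strong positive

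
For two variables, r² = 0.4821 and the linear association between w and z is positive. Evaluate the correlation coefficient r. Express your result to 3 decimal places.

|r| = √0.4821 = 0.694
The association is positive, so r = 0.694.

0.694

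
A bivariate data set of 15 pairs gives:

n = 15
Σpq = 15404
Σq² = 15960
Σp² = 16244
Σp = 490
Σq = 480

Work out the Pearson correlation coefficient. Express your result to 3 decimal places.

r = (nΣpq − ΣpΣq) / √[(nΣp² − (Σp)²)(nΣq² − (Σq)²)]
Numerator: 15×15404 − 490×480 = -4140
Denominator: √[(243660 − 240100)(239400 − 230400)] = √[3560 × 9000] = 5660.3887
r = -4140 / 5660.3887 ≈ -0.731

-0.731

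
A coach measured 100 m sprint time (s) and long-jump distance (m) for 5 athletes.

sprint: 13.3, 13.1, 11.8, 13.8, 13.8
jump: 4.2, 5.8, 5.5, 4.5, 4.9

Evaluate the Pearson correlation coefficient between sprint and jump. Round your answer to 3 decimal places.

-0.558

n = 5, Σx = 65.8, Σy = 24.9, Σx² = 868.62, Σy² = 125.79, Σxy = 326.46
nΣxy − ΣxΣy = 1632.3 − 1638.42 = -6.12
nΣx² − (Σx)² = 4343.1 − 4329.64 = 13.46; nΣy² − (Σy)² = 628.95 − 620.01 = 8.94
r = -6.12 / √(13.46 × 8.94) = -6.12 / 10.9696 ≈ -0.558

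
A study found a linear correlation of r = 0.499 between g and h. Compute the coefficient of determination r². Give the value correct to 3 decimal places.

r² = (0.499)² = 0.249

0.249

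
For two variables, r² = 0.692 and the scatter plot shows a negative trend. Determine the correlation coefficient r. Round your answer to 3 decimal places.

|r| = √0.692 = 0.832
The association is negative, so r = −0.832.

-0.832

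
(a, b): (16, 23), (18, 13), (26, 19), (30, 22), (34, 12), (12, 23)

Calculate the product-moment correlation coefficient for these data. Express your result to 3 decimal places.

-0.456

n = 6, Σa = 136, Σb = 112, Σa² = 3456, Σb² = 2216, Σab = 2440
nΣab − ΣaΣb = 14640 − 15232 = -592
nΣa² − (Σa)² = 20736 − 18496 = 2240; nΣb² − (Σb)² = 13296 − 12544 = 752
r = -592 / √(2240 × 752) = -592 / 1297.8752 ≈ -0.456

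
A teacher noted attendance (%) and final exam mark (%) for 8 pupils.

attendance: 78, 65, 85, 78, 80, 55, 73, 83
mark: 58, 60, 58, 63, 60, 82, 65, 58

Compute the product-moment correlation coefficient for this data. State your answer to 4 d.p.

n = 8, Σx = 597, Σy = 504, Σx² = 45261, Σy² = 32210, Σxy = 37137
nΣxy − ΣxΣy = 297096 − 300888 = -3792
nΣx² − (Σx)² = 362088 − 356409 = 5679; nΣy² − (Σy)² = 257680 − 254016 = 3664
r = -3792 / √(5679 × 3664) = -3792 / 4561.5629 ≈ -0.8313

-0.8313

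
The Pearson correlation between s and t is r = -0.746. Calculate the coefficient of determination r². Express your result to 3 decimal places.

0.557

r² = (-0.746)² = 0.557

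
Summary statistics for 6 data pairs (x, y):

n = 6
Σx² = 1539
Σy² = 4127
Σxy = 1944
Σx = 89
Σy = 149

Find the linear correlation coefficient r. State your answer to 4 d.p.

-0.8709

r = (nΣxy − ΣxΣy) / √[(nΣx² − (Σx)²)(nΣy² − (Σy)²)]
Numerator: 6×1944 − 89×149 = -1597
Denominator: √[(9234 − 7921)(24762 − 22201)] = √[1313 × 2561] = 1833.7374
r = -1597 / 1833.7374 ≈ -0.8709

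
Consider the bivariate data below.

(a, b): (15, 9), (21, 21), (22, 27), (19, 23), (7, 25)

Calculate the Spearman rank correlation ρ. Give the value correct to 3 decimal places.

0.300

Rank a: 2, 4, 5, 3, 1
Rank b: 1, 2, 5, 3, 4
d = rank(a) − rank(b): 1, 2, 0, 0, -3; Σd² = 14
ρ = 1 − 6Σd² / [n(n²−1)] = 1 − 6×14 / (5×24) = 1 − 84/120 ≈ 0.300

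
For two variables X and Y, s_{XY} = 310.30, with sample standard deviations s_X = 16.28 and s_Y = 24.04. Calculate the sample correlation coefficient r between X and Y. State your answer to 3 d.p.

0.793

r = Cov(X,Y) / (s_X · s_Y) = 310.30 / (16.28 × 24.04)
  = 310.30 / 391.3712 ≈ 0.793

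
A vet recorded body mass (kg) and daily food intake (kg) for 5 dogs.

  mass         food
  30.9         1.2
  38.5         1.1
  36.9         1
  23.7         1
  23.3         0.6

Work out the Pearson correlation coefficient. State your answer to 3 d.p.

0.581

n = 5, Σx = 153.3, Σy = 4.9, Σx² = 4903.25, Σy² = 5.01, Σxy = 154.01
nΣxy − ΣxΣy = 770.05 − 751.17 = 18.88
nΣx² − (Σx)² = 24516.25 − 23500.89 = 1015.36; nΣy² − (Σy)² = 25.05 − 24.01 = 1.04
r = 18.88 / √(1015.36 × 1.04) = 18.88 / 32.4958 ≈ 0.581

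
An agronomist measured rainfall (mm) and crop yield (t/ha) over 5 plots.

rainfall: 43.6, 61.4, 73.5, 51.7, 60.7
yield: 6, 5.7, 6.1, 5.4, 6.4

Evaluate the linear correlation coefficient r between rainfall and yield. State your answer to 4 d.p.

n = 5, Σx = 290.9, Σy = 29.6, Σx² = 17430.55, Σy² = 175.82, Σxy = 1727.59
nΣxy − ΣxΣy = 8637.95 − 8610.64 = 27.31
nΣx² − (Σx)² = 87152.75 − 84622.81 = 2529.94; nΣy² − (Σy)² = 879.1 − 876.16 = 2.94
r = 27.31 / √(2529.94 × 2.94) = 27.31 / 86.2440 ≈ 0.3167

0.3167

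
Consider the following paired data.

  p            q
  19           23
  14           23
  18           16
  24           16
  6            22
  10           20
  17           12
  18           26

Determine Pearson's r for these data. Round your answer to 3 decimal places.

-0.290

n = 8, Σp = 126, Σq = 158, Σp² = 2206, Σq² = 3274, Σpq = 2435
nΣpq − ΣpΣq = 19480 − 19908 = -428
nΣp² − (Σp)² = 17648 − 15876 = 1772; nΣq² − (Σq)² = 26192 − 24964 = 1228
r = -428 / √(1772 × 1228) = -428 / 1475.1325 ≈ -0.290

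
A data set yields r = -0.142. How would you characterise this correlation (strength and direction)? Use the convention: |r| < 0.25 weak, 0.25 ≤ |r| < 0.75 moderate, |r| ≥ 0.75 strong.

r = -0.142 < 0 so the relationship is negative.
|r| = 0.142, which falls in the weak range.

weak negative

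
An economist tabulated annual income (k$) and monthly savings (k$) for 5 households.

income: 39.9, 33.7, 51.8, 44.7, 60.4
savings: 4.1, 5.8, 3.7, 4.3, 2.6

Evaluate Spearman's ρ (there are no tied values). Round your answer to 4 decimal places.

Rank income: 2, 1, 4, 3, 5
Rank savings: 3, 5, 2, 4, 1
d = rank(income) − rank(savings): -1, -4, 2, -1, 4; Σd² = 38
ρ = 1 − 6Σd² / [n(n²−1)] = 1 − 6×38 / (5×24) = 1 − 228/120 ≈ -0.9000

-0.9000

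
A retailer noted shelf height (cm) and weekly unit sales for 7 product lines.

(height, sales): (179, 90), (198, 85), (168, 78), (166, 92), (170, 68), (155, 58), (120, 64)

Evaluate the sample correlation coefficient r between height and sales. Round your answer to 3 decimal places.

0.623

n = 7, Σx = 1156, Σy = 535, Σx² = 194350, Σy² = 41957, Σxy = 89546
nΣxy − ΣxΣy = 626822 − 618460 = 8362
nΣx² − (Σx)² = 1360450 − 1336336 = 24114; nΣy² − (Σy)² = 293699 − 286225 = 7474
r = 8362 / √(24114 × 7474) = 8362 / 13424.9036 ≈ 0.623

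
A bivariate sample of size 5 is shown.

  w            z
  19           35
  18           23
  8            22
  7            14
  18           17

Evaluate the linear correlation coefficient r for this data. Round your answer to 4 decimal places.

0.5477

n = 5, Σw = 70, Σz = 111, Σw² = 1122, Σz² = 2723, Σwz = 1659
nΣwz − ΣwΣz = 8295 − 7770 = 525
nΣw² − (Σw)² = 5610 − 4900 = 710; nΣz² − (Σz)² = 13615 − 12321 = 1294
r = 525 / √(710 × 1294) = 525 / 958.5093 ≈ 0.5477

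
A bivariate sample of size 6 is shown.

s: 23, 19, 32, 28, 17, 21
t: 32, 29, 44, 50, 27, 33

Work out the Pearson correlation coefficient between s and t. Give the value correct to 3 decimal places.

0.890

n = 6, Σs = 140, Σt = 215, Σs² = 3428, Σt² = 8119, Σst = 5247
nΣst − ΣsΣt = 31482 − 30100 = 1382
nΣs² − (Σs)² = 20568 − 19600 = 968; nΣt² − (Σt)² = 48714 − 46225 = 2489
r = 1382 / √(968 × 2489) = 1382 / 1552.2087 ≈ 0.890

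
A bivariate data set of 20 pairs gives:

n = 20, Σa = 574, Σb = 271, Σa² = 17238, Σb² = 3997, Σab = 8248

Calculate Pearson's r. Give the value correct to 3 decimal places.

0.944

r = (nΣab − ΣaΣb) / √[(nΣa² − (Σa)²)(nΣb² − (Σb)²)]
Numerator: 20×8248 − 574×271 = 9406
Denominator: √[(344760 − 329476)(79940 − 73441)] = √[15284 × 6499] = 9966.4796
r = 9406 / 9966.4796 ≈ 0.944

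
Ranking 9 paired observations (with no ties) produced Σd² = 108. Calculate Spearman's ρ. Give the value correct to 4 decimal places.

ρ = 1 − 6Σd² / [n(n²−1)] = 1 − 6×108 / (9×80)
  = 1 − 648/720 = 1 − 0.90000 ≈ 0.1000

0.1000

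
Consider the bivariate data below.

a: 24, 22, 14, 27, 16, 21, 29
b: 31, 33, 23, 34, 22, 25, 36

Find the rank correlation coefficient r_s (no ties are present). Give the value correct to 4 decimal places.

0.9286

Rank a: 5, 4, 1, 6, 2, 3, 7
Rank b: 4, 5, 2, 6, 1, 3, 7
d = rank(a) − rank(b): 1, -1, -1, 0, 1, 0, 0; Σd² = 4
ρ = 1 − 6Σd² / [n(n²−1)] = 1 − 6×4 / (7×48) = 1 − 24/336 ≈ 0.9286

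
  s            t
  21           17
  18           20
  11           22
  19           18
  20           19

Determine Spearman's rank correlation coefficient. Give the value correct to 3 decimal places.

Rank s: 5, 2, 1, 3, 4
Rank t: 1, 4, 5, 2, 3
d = rank(s) − rank(t): 4, -2, -4, 1, 1; Σd² = 38
ρ = 1 − 6Σd² / [n(n²−1)] = 1 − 6×38 / (5×24) = 1 − 228/120 ≈ -0.900

-0.900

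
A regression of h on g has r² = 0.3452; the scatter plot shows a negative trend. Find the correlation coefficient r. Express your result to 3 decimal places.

-0.588

|r| = √0.3452 = 0.588
The association is negative, so r = −0.588.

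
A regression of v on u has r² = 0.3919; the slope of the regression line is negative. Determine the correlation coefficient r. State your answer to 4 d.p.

|r| = √0.3919 = 0.6260
The association is negative, so r = −0.6260.

-0.6260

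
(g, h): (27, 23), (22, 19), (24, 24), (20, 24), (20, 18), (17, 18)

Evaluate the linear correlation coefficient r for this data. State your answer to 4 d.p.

n = 6, Σg = 130, Σh = 126, Σg² = 2878, Σh² = 2690, Σgh = 2761
nΣgh − ΣgΣh = 16566 − 16380 = 186
nΣg² − (Σg)² = 17268 − 16900 = 368; nΣh² − (Σh)² = 16140 − 15876 = 264
r = 186 / √(368 × 264) = 186 / 311.6922 ≈ 0.5967

0.5967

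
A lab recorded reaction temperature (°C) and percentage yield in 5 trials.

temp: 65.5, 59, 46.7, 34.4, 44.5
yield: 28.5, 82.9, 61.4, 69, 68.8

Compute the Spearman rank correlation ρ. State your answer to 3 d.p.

-0.400

Rank temp: 5, 4, 3, 1, 2
Rank yield: 1, 5, 2, 4, 3
d = rank(temp) − rank(yield): 4, -1, 1, -3, -1; Σd² = 28
ρ = 1 − 6Σd² / [n(n²−1)] = 1 − 6×28 / (5×24) = 1 − 168/120 ≈ -0.400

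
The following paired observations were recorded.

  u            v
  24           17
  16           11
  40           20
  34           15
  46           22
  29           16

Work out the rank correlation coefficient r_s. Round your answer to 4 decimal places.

0.7714

Rank u: 2, 1, 5, 4, 6, 3
Rank v: 4, 1, 5, 2, 6, 3
d = rank(u) − rank(v): -2, 0, 0, 2, 0, 0; Σd² = 8
ρ = 1 − 6Σd² / [n(n²−1)] = 1 − 6×8 / (6×35) = 1 − 48/210 ≈ 0.7714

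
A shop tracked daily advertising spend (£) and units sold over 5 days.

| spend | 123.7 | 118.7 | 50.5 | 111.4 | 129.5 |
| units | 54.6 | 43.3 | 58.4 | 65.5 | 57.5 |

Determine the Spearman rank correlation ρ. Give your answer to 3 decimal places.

-0.500

Rank spend: 4, 3, 1, 2, 5
Rank units: 2, 1, 4, 5, 3
d = rank(spend) − rank(units): 2, 2, -3, -3, 2; Σd² = 30
ρ = 1 − 6Σd² / [n(n²−1)] = 1 − 6×30 / (5×24) = 1 − 180/120 ≈ -0.500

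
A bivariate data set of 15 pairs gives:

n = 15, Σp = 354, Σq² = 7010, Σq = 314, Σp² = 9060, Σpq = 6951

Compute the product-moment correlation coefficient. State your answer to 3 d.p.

-0.827

r = (nΣpq − ΣpΣq) / √[(nΣp² − (Σp)²)(nΣq² − (Σq)²)]
Numerator: 15×6951 − 354×314 = -6891
Denominator: √[(135900 − 125316)(105150 − 98596)] = √[10584 × 6554] = 8328.7175
r = -6891 / 8328.7175 ≈ -0.827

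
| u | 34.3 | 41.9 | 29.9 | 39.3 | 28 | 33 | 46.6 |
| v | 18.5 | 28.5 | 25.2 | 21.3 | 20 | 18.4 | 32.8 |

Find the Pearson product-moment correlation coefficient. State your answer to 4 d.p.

0.7295

n = 7, Σu = 253, Σv = 164.7, Σu² = 9415.16, Σv² = 4057.63, Σuv = 6114.95
nΣuv − ΣuΣv = 42804.65 − 41669.1 = 1135.55
nΣu² − (Σu)² = 65906.12 − 64009 = 1897.12; nΣv² − (Σv)² = 28403.41 − 27126.09 = 1277.32
r = 1135.55 / √(1897.12 × 1277.32) = 1135.55 / 1556.6725 ≈ 0.7295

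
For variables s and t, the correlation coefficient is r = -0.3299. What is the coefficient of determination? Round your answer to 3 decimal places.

r² = (-0.3299)² = 0.109

0.109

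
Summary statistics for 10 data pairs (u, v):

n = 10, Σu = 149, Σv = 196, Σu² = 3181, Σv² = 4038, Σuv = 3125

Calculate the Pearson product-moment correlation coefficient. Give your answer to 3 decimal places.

0.471

r = (nΣuv − ΣuΣv) / √[(nΣu² − (Σu)²)(nΣv² − (Σv)²)]
Numerator: 10×3125 − 149×196 = 2046
Denominator: √[(31810 − 22201)(40380 − 38416)] = √[9609 × 1964] = 4344.2003
r = 2046 / 4344.2003 ≈ 0.471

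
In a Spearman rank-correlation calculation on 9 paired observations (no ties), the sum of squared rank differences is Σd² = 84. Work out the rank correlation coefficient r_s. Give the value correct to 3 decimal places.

0.300

ρ = 1 − 6Σd² / [n(n²−1)] = 1 − 6×84 / (9×80)
  = 1 − 504/720 = 1 − 0.7000 ≈ 0.300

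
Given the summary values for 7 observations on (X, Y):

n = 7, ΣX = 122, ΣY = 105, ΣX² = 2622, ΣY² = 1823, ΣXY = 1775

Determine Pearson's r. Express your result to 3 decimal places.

-0.157

r = (nΣXY − ΣXΣY) / √[(nΣX² − (ΣX)²)(nΣY² − (ΣY)²)]
Numerator: 7×1775 − 122×105 = -385
Denominator: √[(18354 − 14884)(12761 − 11025)] = √[3470 × 1736] = 2454.3675
r = -385 / 2454.3675 ≈ -0.157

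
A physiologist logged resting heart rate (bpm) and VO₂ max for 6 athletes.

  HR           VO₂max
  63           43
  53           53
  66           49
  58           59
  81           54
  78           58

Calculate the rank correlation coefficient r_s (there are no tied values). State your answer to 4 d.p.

Rank HR: 3, 1, 4, 2, 6, 5
Rank VO₂max: 1, 3, 2, 6, 4, 5
d = rank(HR) − rank(VO₂max): 2, -2, 2, -4, 2, 0; Σd² = 32
ρ = 1 − 6Σd² / [n(n²−1)] = 1 − 6×32 / (6×35) = 1 − 192/210 ≈ 0.0857

0.0857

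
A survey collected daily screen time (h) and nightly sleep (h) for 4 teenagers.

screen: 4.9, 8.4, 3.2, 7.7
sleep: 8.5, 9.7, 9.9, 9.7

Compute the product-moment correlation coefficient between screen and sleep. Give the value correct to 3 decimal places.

n = 4, Σx = 24.2, Σy = 37.8, Σx² = 164.1, Σy² = 358.44, Σxy = 229.5
nΣxy − ΣxΣy = 918 − 914.76 = 3.24
nΣx² − (Σx)² = 656.4 − 585.64 = 70.76; nΣy² − (Σy)² = 1433.76 − 1428.84 = 4.92
r = 3.24 / √(70.76 × 4.92) = 3.24 / 18.6585 ≈ 0.174

0.174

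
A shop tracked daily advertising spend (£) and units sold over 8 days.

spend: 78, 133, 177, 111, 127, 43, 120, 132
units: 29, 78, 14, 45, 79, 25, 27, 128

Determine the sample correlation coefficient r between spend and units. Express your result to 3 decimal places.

0.223

n = 8, Σx = 921, Σy = 425, Σx² = 117225, Σy² = 33125, Σxy = 51353
nΣxy − ΣxΣy = 410824 − 391425 = 19399
nΣx² − (Σx)² = 937800 − 848241 = 89559; nΣy² − (Σy)² = 265000 − 180625 = 84375
r = 19399 / √(89559 × 84375) = 19399 / 86928.3649 ≈ 0.223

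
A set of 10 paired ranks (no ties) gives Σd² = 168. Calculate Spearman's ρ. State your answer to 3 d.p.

-0.018

ρ = 1 − 6Σd² / [n(n²−1)] = 1 − 6×168 / (10×99)
  = 1 − 1008/990 = 1 − 1.0182 ≈ -0.018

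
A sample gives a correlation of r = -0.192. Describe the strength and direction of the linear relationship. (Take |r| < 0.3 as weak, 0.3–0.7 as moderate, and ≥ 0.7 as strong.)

weak negative

r = -0.192 < 0 so the relationship is negative.
|r| = 0.192, which falls in the weak range.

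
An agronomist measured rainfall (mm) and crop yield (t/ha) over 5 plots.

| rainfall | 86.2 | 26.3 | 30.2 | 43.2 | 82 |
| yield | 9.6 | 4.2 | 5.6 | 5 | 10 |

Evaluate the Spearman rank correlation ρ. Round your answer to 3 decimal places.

0.800

Rank rainfall: 5, 1, 2, 3, 4
Rank yield: 4, 1, 3, 2, 5
d = rank(rainfall) − rank(yield): 1, 0, -1, 1, -1; Σd² = 4
ρ = 1 − 6Σd² / [n(n²−1)] = 1 − 6×4 / (5×24) = 1 − 24/120 ≈ 0.800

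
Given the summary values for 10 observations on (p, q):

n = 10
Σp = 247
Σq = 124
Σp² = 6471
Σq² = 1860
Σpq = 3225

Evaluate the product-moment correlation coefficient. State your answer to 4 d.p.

0.4696

r = (nΣpq − ΣpΣq) / √[(nΣp² − (Σp)²)(nΣq² − (Σq)²)]
Numerator: 10×3225 − 247×124 = 1622
Denominator: √[(64710 − 61009)(18600 − 15376)] = √[3701 × 3224] = 3454.2762
r = 1622 / 3454.2762 ≈ 0.4696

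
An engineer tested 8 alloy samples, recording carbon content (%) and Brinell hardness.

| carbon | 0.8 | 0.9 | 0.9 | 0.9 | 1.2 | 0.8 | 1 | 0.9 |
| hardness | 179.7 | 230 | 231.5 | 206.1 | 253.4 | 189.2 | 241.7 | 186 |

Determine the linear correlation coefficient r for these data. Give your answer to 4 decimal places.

0.8084

n = 8, Σx = 7.4, Σy = 1717.6, Σx² = 6.96, Σy² = 374284.64, Σxy = 1609.14
nΣxy − ΣxΣy = 12873.12 − 12710.24 = 162.88
nΣx² − (Σx)² = 55.68 − 54.76 = 0.92; nΣy² − (Σy)² = 2994277.12 − 2950149.76 = 44127.36
r = 162.88 / √(0.92 × 44127.36) = 162.88 / 201.4874 ≈ 0.8084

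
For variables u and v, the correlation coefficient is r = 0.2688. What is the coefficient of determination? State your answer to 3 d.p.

0.072

r² = (0.2688)² = 0.072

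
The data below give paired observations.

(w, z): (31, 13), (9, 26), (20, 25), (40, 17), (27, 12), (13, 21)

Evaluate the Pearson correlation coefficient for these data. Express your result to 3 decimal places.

n = 6, Σw = 140, Σz = 114, Σw² = 3940, Σz² = 2344, Σwz = 2414
nΣwz − ΣwΣz = 14484 − 15960 = -1476
nΣw² − (Σw)² = 23640 − 19600 = 4040; nΣz² − (Σz)² = 14064 − 12996 = 1068
r = -1476 / √(4040 × 1068) = -1476 / 2077.1904 ≈ -0.711

-0.711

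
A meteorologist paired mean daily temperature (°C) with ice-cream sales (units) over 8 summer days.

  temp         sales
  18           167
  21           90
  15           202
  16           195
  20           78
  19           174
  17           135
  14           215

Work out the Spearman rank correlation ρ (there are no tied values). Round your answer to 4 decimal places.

Rank temp: 5, 8, 2, 3, 7, 6, 4, 1
Rank sales: 4, 2, 7, 6, 1, 5, 3, 8
d = rank(temp) − rank(sales): 1, 6, -5, -3, 6, 1, 1, -7; Σd² = 158
ρ = 1 − 6Σd² / [n(n²−1)] = 1 − 6×158 / (8×63) = 1 − 948/504 ≈ -0.8810

-0.8810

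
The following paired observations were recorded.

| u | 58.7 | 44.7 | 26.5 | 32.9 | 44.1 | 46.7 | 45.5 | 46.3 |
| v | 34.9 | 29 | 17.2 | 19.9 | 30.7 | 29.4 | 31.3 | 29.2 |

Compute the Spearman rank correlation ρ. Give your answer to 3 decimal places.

0.738

Rank u: 8, 4, 1, 2, 3, 7, 5, 6
Rank v: 8, 3, 1, 2, 6, 5, 7, 4
d = rank(u) − rank(v): 0, 1, 0, 0, -3, 2, -2, 2; Σd² = 22
ρ = 1 − 6Σd² / [n(n²−1)] = 1 − 6×22 / (8×63) = 1 − 132/504 ≈ 0.738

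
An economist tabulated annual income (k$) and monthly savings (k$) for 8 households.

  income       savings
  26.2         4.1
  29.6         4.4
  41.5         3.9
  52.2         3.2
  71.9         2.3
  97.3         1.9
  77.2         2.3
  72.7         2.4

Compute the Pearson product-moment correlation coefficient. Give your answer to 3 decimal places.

n = 8, Σx = 468.6, Σy = 24.5, Σx² = 31891.72, Σy² = 81.57, Σxy = 1268.83
nΣxy − ΣxΣy = 10150.64 − 11480.7 = -1330.06
nΣx² − (Σx)² = 255133.76 − 219585.96 = 35547.8; nΣy² − (Σy)² = 652.56 − 600.25 = 52.31
r = -1330.06 / √(35547.8 × 52.31) = -1330.06 / 1363.6368 ≈ -0.975

-0.975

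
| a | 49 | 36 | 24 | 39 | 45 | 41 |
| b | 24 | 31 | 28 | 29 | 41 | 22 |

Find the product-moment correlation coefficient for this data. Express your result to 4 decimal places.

0.0589

n = 6, Σa = 234, Σb = 175, Σa² = 9500, Σb² = 5327, Σab = 6842
nΣab − ΣaΣb = 41052 − 40950 = 102
nΣa² − (Σa)² = 57000 − 54756 = 2244; nΣb² − (Σb)² = 31962 − 30625 = 1337
r = 102 / √(2244 × 1337) = 102 / 1732.1166 ≈ 0.0589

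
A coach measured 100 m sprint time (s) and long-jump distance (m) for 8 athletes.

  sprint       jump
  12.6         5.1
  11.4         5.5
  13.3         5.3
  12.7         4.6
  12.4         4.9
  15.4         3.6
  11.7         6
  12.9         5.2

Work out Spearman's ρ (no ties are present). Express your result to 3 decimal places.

-0.571

Rank sprint: 4, 1, 7, 5, 3, 8, 2, 6
Rank jump: 4, 7, 6, 2, 3, 1, 8, 5
d = rank(sprint) − rank(jump): 0, -6, 1, 3, 0, 7, -6, 1; Σd² = 132
ρ = 1 − 6Σd² / [n(n²−1)] = 1 − 6×132 / (8×63) = 1 − 792/504 ≈ -0.571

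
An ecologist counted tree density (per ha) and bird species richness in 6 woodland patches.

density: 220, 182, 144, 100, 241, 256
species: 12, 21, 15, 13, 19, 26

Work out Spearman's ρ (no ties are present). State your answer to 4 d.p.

Rank density: 4, 3, 2, 1, 5, 6
Rank species: 1, 5, 3, 2, 4, 6
d = rank(density) − rank(species): 3, -2, -1, -1, 1, 0; Σd² = 16
ρ = 1 − 6Σd² / [n(n²−1)] = 1 − 6×16 / (6×35) = 1 − 96/210 ≈ 0.5429

0.5429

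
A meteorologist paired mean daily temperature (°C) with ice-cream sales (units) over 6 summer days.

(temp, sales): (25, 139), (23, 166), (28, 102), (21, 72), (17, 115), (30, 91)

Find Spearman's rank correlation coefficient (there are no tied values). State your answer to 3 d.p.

Rank temp: 4, 3, 5, 2, 1, 6
Rank sales: 5, 6, 3, 1, 4, 2
d = rank(temp) − rank(sales): -1, -3, 2, 1, -3, 4; Σd² = 40
ρ = 1 − 6Σd² / [n(n²−1)] = 1 − 6×40 / (6×35) = 1 − 240/210 ≈ -0.143

-0.143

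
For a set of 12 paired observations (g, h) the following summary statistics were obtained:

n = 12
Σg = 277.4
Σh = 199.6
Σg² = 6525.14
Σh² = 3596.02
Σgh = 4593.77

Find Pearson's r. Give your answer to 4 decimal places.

r = (nΣgh − ΣgΣh) / √[(nΣg² − (Σg)²)(nΣh² − (Σh)²)]
Numerator: 12×4593.77 − 277.4×199.6 = -243.8
Denominator: √[(78301.68 − 76950.76)(43152.24 − 39840.16)] = √[1350.92 × 3312.08] = 2115.2671
r = -243.8 / 2115.2671 ≈ -0.1153

-0.1153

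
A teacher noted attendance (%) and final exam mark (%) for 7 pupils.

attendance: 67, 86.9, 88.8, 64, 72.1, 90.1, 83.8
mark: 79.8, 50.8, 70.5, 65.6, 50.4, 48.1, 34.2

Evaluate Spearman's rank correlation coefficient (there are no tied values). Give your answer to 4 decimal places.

-0.3571

Rank attendance: 2, 5, 6, 1, 3, 7, 4
Rank mark: 7, 4, 6, 5, 3, 2, 1
d = rank(attendance) − rank(mark): -5, 1, 0, -4, 0, 5, 3; Σd² = 76
ρ = 1 − 6Σd² / [n(n²−1)] = 1 − 6×76 / (7×48) = 1 − 456/336 ≈ -0.3571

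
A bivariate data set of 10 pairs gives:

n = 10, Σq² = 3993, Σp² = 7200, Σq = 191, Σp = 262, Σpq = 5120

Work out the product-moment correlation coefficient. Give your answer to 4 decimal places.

0.3404

r = (nΣpq − ΣpΣq) / √[(nΣp² − (Σp)²)(nΣq² − (Σq)²)]
Numerator: 10×5120 − 262×191 = 1158
Denominator: √[(72000 − 68644)(39930 − 36481)] = √[3356 × 3449] = 3402.1822
r = 1158 / 3402.1822 ≈ 0.3404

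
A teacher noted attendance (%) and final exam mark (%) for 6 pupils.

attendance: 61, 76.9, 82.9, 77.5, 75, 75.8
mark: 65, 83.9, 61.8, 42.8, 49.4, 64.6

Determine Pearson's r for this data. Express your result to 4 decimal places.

-0.0928

n = 6, Σx = 449.1, Σy = 367.5, Σx² = 33883.91, Σy² = 23528.81, Σxy = 27458.81
nΣxy − ΣxΣy = 164752.86 − 165044.25 = -291.39
nΣx² − (Σx)² = 203303.46 − 201690.81 = 1612.65; nΣy² − (Σy)² = 141172.86 − 135056.25 = 6116.61
r = -291.39 / √(1612.65 × 6116.61) = -291.39 / 3140.6928 ≈ -0.0928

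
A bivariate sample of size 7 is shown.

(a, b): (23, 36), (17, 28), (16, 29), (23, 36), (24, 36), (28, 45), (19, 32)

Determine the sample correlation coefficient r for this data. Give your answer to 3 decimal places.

0.971

n = 7, Σa = 150, Σb = 242, Σa² = 3324, Σb² = 8562, Σab = 5328
nΣab − ΣaΣb = 37296 − 36300 = 996
nΣa² − (Σa)² = 23268 − 22500 = 768; nΣb² − (Σb)² = 59934 − 58564 = 1370
r = 996 / √(768 × 1370) = 996 / 1025.7485 ≈ 0.971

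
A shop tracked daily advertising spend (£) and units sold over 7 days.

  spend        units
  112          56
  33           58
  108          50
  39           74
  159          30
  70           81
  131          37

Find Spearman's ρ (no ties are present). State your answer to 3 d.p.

-0.821

Rank spend: 5, 1, 4, 2, 7, 3, 6
Rank units: 4, 5, 3, 6, 1, 7, 2
d = rank(spend) − rank(units): 1, -4, 1, -4, 6, -4, 4; Σd² = 102
ρ = 1 − 6Σd² / [n(n²−1)] = 1 − 6×102 / (7×48) = 1 − 612/336 ≈ -0.821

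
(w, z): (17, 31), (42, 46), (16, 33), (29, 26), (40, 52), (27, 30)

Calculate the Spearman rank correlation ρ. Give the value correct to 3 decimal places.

0.371

Rank w: 2, 6, 1, 4, 5, 3
Rank z: 3, 5, 4, 1, 6, 2
d = rank(w) − rank(z): -1, 1, -3, 3, -1, 1; Σd² = 22
ρ = 1 − 6Σd² / [n(n²−1)] = 1 − 6×22 / (6×35) = 1 − 132/210 ≈ 0.371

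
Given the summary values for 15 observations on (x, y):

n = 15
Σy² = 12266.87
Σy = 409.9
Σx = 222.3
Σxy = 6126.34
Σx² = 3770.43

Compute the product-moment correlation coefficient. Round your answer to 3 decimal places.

0.072

r = (nΣxy − ΣxΣy) / √[(nΣx² − (Σx)²)(nΣy² − (Σy)²)]
Numerator: 15×6126.34 − 222.3×409.9 = 774.33
Denominator: √[(56556.45 − 49417.29)(184003.05 − 168018.01)] = √[7139.16 × 15985.04] = 10682.6850
r = 774.33 / 10682.6850 ≈ 0.072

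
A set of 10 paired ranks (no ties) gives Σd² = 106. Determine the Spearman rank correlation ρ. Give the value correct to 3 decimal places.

ρ = 1 − 6Σd² / [n(n²−1)] = 1 − 6×106 / (10×99)
  = 1 − 636/990 = 1 − 0.6424 ≈ 0.358

0.358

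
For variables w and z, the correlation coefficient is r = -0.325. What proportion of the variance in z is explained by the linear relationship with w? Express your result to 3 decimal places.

0.106

r² = (-0.325)² = 0.106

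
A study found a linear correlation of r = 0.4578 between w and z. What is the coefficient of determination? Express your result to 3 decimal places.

r² = (0.4578)² = 0.210

0.210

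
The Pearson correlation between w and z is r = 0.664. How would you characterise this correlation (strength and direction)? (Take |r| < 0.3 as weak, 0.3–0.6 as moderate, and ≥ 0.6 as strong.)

strong positive

r = 0.664 > 0 so the relationship is positive.
|r| = 0.664, which falls in the strong range.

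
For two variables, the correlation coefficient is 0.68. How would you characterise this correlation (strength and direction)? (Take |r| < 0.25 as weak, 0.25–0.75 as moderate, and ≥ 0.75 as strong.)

r = 0.68 > 0 so the relationship is positive.
|r| = 0.68, which falls in the moderate range.

moderate positive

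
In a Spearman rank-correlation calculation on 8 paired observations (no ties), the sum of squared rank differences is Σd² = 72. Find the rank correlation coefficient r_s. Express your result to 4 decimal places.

ρ = 1 − 6Σd² / [n(n²−1)] = 1 − 6×72 / (8×63)
  = 1 − 432/504 = 1 − 0.85714 ≈ 0.1429

0.1429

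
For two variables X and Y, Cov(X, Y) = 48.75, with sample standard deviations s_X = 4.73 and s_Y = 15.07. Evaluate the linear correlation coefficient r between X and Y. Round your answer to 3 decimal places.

0.684

r = Cov(X,Y) / (s_X · s_Y) = 48.75 / (4.73 × 15.07)
  = 48.75 / 71.2811 ≈ 0.684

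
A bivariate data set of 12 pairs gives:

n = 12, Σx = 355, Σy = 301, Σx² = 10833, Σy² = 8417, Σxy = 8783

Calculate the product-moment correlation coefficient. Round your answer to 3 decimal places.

-0.227

r = (nΣxy − ΣxΣy) / √[(nΣx² − (Σx)²)(nΣy² − (Σy)²)]
Numerator: 12×8783 − 355×301 = -1459
Denominator: √[(129996 − 126025)(101004 − 90601)] = √[3971 × 10403] = 6427.3099
r = -1459 / 6427.3099 ≈ -0.227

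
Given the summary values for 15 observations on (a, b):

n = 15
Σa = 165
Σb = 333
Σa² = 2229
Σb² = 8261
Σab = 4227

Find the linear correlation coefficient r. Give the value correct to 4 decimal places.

0.9406

r = (nΣab − ΣaΣb) / √[(nΣa² − (Σa)²)(nΣb² − (Σb)²)]
Numerator: 15×4227 − 165×333 = 8460
Denominator: √[(33435 − 27225)(123915 − 110889)] = √[6210 × 13026] = 8993.9680
r = 8460 / 8993.9680 ≈ 0.9406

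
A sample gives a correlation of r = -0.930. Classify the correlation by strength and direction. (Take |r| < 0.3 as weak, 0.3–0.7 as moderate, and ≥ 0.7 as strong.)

strong negative

r = -0.930 < 0 so the relationship is negative.
|r| = 0.930, which falls in the strong range.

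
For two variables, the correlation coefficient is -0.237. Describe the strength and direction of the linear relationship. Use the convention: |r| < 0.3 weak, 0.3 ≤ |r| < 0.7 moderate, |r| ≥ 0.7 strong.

weak negative

r = -0.237 < 0 so the relationship is negative.
|r| = 0.237, which falls in the weak range.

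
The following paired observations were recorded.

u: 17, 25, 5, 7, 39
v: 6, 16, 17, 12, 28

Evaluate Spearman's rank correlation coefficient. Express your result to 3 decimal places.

Rank u: 3, 4, 1, 2, 5
Rank v: 1, 3, 4, 2, 5
d = rank(u) − rank(v): 2, 1, -3, 0, 0; Σd² = 14
ρ = 1 − 6Σd² / [n(n²−1)] = 1 − 6×14 / (5×24) = 1 − 84/120 ≈ 0.300

0.300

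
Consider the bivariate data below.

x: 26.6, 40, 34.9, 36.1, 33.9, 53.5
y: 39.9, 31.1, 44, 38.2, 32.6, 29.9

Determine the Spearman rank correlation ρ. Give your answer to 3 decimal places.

-0.714

Rank x: 1, 5, 3, 4, 2, 6
Rank y: 5, 2, 6, 4, 3, 1
d = rank(x) − rank(y): -4, 3, -3, 0, -1, 5; Σd² = 60
ρ = 1 − 6Σd² / [n(n²−1)] = 1 − 6×60 / (6×35) = 1 − 360/210 ≈ -0.714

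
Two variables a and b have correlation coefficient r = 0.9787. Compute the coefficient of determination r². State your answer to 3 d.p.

r² = (0.9787)² = 0.958

0.958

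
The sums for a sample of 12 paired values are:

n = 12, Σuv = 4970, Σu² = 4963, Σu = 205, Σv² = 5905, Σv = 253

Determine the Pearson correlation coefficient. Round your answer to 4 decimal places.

0.7094

r = (nΣuv − ΣuΣv) / √[(nΣu² − (Σu)²)(nΣv² − (Σv)²)]
Numerator: 12×4970 − 205×253 = 7775
Denominator: √[(59556 − 42025)(70860 − 64009)] = √[17531 × 6851] = 10959.2372
r = 7775 / 10959.2372 ≈ 0.7094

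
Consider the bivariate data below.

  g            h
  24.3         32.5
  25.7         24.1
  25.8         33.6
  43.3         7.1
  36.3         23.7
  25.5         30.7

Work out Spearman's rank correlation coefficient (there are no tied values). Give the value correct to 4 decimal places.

-0.6571

Rank g: 1, 3, 4, 6, 5, 2
Rank h: 5, 3, 6, 1, 2, 4
d = rank(g) − rank(h): -4, 0, -2, 5, 3, -2; Σd² = 58
ρ = 1 − 6Σd² / [n(n²−1)] = 1 − 6×58 / (6×35) = 1 − 348/210 ≈ -0.6571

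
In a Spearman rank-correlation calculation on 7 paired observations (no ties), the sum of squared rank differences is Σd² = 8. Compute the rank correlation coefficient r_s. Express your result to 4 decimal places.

ρ = 1 − 6Σd² / [n(n²−1)] = 1 − 6×8 / (7×48)
  = 1 − 48/336 = 1 − 0.14286 ≈ 0.8571

0.8571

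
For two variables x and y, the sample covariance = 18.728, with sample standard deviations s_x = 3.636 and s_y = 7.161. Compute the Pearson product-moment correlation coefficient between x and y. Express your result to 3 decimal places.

0.719

r = Cov(x,y) / (s_x · s_y) = 18.728 / (3.636 × 7.161)
  = 18.728 / 26.0374 ≈ 0.719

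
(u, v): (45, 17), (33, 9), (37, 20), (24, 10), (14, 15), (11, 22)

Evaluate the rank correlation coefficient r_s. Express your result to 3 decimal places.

-0.143

Rank u: 6, 4, 5, 3, 2, 1
Rank v: 4, 1, 5, 2, 3, 6
d = rank(u) − rank(v): 2, 3, 0, 1, -1, -5; Σd² = 40
ρ = 1 − 6Σd² / [n(n²−1)] = 1 − 6×40 / (6×35) = 1 − 240/210 ≈ -0.143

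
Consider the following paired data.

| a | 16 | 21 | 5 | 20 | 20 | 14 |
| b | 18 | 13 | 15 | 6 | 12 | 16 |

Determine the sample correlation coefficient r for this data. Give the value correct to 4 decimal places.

n = 6, Σa = 96, Σb = 80, Σa² = 1718, Σb² = 1154, Σab = 1220
nΣab − ΣaΣb = 7320 − 7680 = -360
nΣa² − (Σa)² = 10308 − 9216 = 1092; nΣb² − (Σb)² = 6924 − 6400 = 524
r = -360 / √(1092 × 524) = -360 / 756.4443 ≈ -0.4759

-0.4759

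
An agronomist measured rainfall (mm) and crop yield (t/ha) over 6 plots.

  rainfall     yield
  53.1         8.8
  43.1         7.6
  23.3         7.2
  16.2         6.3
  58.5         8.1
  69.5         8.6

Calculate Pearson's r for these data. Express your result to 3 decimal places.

n = 6, Σx = 263.7, Σy = 46.6, Σx² = 13735.05, Σy² = 366.3, Σxy = 2136.21
nΣxy − ΣxΣy = 12817.26 − 12288.42 = 528.84
nΣx² − (Σx)² = 82410.3 − 69537.69 = 12872.61; nΣy² − (Σy)² = 2197.8 − 2171.56 = 26.24
r = 528.84 / √(12872.61 × 26.24) = 528.84 / 581.1861 ≈ 0.910

0.910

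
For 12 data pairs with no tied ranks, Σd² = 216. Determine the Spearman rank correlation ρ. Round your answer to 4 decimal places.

0.2448

ρ = 1 − 6Σd² / [n(n²−1)] = 1 − 6×216 / (12×143)
  = 1 − 1296/1716 = 1 − 0.75524 ≈ 0.2448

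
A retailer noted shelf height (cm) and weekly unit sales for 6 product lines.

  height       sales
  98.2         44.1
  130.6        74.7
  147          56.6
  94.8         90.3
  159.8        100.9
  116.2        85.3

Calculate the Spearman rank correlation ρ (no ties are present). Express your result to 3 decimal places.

Rank height: 2, 4, 5, 1, 6, 3
Rank sales: 1, 3, 2, 5, 6, 4
d = rank(height) − rank(sales): 1, 1, 3, -4, 0, -1; Σd² = 28
ρ = 1 − 6Σd² / [n(n²−1)] = 1 − 6×28 / (6×35) = 1 − 168/210 ≈ 0.200

0.200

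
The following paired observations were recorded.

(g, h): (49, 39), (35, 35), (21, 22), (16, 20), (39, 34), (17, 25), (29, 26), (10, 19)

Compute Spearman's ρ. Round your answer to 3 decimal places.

Rank g: 8, 6, 4, 2, 7, 3, 5, 1
Rank h: 8, 7, 3, 2, 6, 4, 5, 1
d = rank(g) − rank(h): 0, -1, 1, 0, 1, -1, 0, 0; Σd² = 4
ρ = 1 − 6Σd² / [n(n²−1)] = 1 − 6×4 / (8×63) = 1 − 24/504 ≈ 0.952

0.952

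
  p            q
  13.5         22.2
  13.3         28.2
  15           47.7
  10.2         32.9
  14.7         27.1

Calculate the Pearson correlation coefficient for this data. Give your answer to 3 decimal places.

0.204

n = 5, Σp = 66.7, Σq = 158.1, Σp² = 904.27, Σq² = 5380.19, Σpq = 2124.21
nΣpq − ΣpΣq = 10621.05 − 10545.27 = 75.78
nΣp² − (Σp)² = 4521.35 − 4448.89 = 72.46; nΣq² − (Σq)² = 26900.95 − 24995.61 = 1905.34
r = 75.78 / √(72.46 × 1905.34) = 75.78 / 371.5655 ≈ 0.204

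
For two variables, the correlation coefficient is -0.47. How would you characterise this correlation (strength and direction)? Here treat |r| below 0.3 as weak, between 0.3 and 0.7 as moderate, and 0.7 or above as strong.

moderate negative

r = -0.47 < 0 so the relationship is negative.
|r| = 0.47, which falls in the moderate range.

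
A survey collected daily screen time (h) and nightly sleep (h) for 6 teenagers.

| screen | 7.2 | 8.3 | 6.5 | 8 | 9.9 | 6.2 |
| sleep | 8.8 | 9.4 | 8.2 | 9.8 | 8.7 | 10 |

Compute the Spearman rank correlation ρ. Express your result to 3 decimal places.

-0.257

Rank screen: 3, 5, 2, 4, 6, 1
Rank sleep: 3, 4, 1, 5, 2, 6
d = rank(screen) − rank(sleep): 0, 1, 1, -1, 4, -5; Σd² = 44
ρ = 1 − 6Σd² / [n(n²−1)] = 1 − 6×44 / (6×35) = 1 − 264/210 ≈ -0.257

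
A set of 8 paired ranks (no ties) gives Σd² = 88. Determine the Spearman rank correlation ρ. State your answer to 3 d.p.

ρ = 1 − 6Σd² / [n(n²−1)] = 1 − 6×88 / (8×63)
  = 1 − 528/504 = 1 − 1.0476 ≈ -0.048

-0.048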